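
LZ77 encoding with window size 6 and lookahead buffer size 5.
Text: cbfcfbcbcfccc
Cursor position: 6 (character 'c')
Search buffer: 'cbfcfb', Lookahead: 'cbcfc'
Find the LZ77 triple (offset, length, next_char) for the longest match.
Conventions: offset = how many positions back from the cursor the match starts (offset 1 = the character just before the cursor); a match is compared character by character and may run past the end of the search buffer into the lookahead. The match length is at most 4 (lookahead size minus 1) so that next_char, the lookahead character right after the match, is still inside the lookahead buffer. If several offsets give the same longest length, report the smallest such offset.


Try each offset into the search buffer:
  offset=1 (pos 5, char 'b'): match length 0
  offset=2 (pos 4, char 'f'): match length 0
  offset=3 (pos 3, char 'c'): match length 1
  offset=4 (pos 2, char 'f'): match length 0
  offset=5 (pos 1, char 'b'): match length 0
  offset=6 (pos 0, char 'c'): match length 2
Longest match has length 2 at offset 6.
next_char = character at position 6 + 2 = 8 -> 'c'

Best match: offset=6, length=2 (matching 'cb' starting at position 0)
LZ77 triple: (6, 2, 'c')


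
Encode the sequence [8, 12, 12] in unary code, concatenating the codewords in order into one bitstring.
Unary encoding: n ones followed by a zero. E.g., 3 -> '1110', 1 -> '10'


Encode each number as n ones followed by a terminating 0:
  8 -> 111111110 (9 bits)
  12 -> 1111111111110 (13 bits)
  12 -> 1111111111110 (13 bits)
Total length = 9 + 13 + 13 = 35 bits.

Unary([8, 12, 12]) = 11111111011111111111101111111111110 (35 bits)


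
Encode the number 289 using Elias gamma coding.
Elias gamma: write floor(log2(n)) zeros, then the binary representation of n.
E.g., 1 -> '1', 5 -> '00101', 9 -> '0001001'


num_bits = floor(log2(289)) + 1 = 9
leading_zeros = num_bits - 1 = 8
binary(289) = 100100001

Elias gamma(289) = '00000000' + '100100001' = 00000000100100001 (17 bits)


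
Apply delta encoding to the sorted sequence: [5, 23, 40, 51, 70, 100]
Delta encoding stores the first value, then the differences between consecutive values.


First value: 5
Deltas:
  23 - 5 = 18
  40 - 23 = 17
  51 - 40 = 11
  70 - 51 = 19
  100 - 70 = 30


Delta encoded: [5, 18, 17, 11, 19, 30]


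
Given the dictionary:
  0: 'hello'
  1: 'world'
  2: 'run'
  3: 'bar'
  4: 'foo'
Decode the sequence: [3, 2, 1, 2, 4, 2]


Look up each index in the dictionary:
  3 -> 'bar'
  2 -> 'run'
  1 -> 'world'
  2 -> 'run'
  4 -> 'foo'
  2 -> 'run'

Decoded: "bar run world run foo run"


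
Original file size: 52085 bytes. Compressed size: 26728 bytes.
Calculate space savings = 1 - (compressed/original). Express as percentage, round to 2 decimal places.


ratio = compressed/original = 26728/52085 = 0.513161
savings = 1 - ratio = 1 - 0.513161 = 0.486839
as a percentage: 0.486839 * 100 = 48.68%

Space savings = 1 - 26728/52085 = 48.68%


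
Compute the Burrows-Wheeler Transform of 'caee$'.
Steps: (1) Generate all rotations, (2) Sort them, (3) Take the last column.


Rotations (sorted):
  0: $caee -> last char: e
  1: aee$c -> last char: c
  2: caee$ -> last char: $
  3: e$cae -> last char: e
  4: ee$ca -> last char: a


BWT = ec$ea


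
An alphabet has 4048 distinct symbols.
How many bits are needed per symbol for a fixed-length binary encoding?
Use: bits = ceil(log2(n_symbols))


log2(4048) = 11.983
Bracket: 2^11 = 2048 < 4048 <= 2^12 = 4096
So ceil(log2(4048)) = 12

bits = ceil(log2(4048)) = ceil(11.983) = 12 bits


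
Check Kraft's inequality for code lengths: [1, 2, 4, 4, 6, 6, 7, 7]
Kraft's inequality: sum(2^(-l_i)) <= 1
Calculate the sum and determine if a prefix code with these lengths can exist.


Sum = 2^(-1) + 2^(-2) + 2^(-4) + 2^(-4) + 2^(-6) + 2^(-6) + 2^(-7) + 2^(-7)
    = 0.5 + 0.25 + 0.0625 + 0.0625 + 0.015625 + 0.015625 + 0.0078125 + 0.0078125
    = 118/128 = 0.921875
Since 0.921875 <= 1, Kraft's inequality IS satisfied.
A prefix code with these lengths CAN exist.

Kraft sum = 0.921875. Satisfied.


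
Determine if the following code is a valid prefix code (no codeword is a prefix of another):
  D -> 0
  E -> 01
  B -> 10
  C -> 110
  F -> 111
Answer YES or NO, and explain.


Checking each pair (does one codeword prefix another?):
  D='0' vs E='01': prefix -- VIOLATION

NO -- this is NOT a valid prefix code. D (0) is a prefix of E (01).


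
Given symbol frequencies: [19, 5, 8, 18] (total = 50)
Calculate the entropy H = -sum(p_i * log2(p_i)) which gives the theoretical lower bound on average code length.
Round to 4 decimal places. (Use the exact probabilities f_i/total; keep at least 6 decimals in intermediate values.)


Per-symbol terms -p_i * log2(p_i) with p_i = f_i/50:
  p = 19/50 = 0.380000: log2(p) = -1.395929, -p*log2(p) = 0.530453
  p = 5/50 = 0.100000: log2(p) = -3.321928, -p*log2(p) = 0.332193
  p = 8/50 = 0.160000: log2(p) = -2.643856, -p*log2(p) = 0.423017
  p = 18/50 = 0.360000: log2(p) = -1.473931, -p*log2(p) = 0.530615
H = 0.530453 + 0.332193 + 0.423017 + 0.530615 = 1.816278

H = 1.8163 bits/symbol


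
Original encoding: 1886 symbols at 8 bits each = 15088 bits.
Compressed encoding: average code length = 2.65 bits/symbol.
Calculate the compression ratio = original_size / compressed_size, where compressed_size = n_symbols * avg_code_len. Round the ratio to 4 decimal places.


original_size = n_symbols * orig_bits = 1886 * 8 = 15088 bits
compressed_size = n_symbols * avg_code_len = 1886 * 2.65 = 4997.9 bits
ratio = original_size / compressed_size = 15088 / 4997.9 = 3.0189

Compression ratio = 3.0189


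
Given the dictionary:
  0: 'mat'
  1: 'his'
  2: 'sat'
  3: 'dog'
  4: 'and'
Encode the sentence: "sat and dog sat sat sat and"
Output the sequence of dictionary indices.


Look up each word in the dictionary:
  'sat' -> 2
  'and' -> 4
  'dog' -> 3
  'sat' -> 2
  'sat' -> 2
  'sat' -> 2
  'and' -> 4

Encoded: [2, 4, 3, 2, 2, 2, 4]


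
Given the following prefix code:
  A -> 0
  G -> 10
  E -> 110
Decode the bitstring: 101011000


Decoding step by step:
Bits 10 -> G
Bits 10 -> G
Bits 110 -> E
Bits 0 -> A
Bits 0 -> A


Decoded message: GGEAA


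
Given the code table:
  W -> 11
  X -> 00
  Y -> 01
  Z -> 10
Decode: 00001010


Decoding:
00 -> X
00 -> X
10 -> Z
10 -> Z


Result: XXZZ


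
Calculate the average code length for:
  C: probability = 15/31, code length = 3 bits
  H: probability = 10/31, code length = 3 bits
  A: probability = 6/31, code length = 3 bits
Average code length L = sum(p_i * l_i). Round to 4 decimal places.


Weighted contributions p_i * l_i:
  C: (15/31) * 3 = 45/31
  H: (10/31) * 3 = 30/31
  A: (6/31) * 3 = 18/31
Sum = (45 + 30 + 18)/31 = 93/31

L = 93/31 = 3.0000 bits/symbol


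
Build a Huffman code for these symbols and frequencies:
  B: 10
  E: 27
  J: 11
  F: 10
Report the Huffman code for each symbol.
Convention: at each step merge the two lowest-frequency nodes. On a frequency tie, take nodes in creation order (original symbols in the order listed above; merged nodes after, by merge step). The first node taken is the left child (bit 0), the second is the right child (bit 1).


Huffman tree construction:
Step 1: Merge B(10) + F(10) = 20
Step 2: Merge J(11) + (B+F)(20) = 31
Step 3: Merge E(27) + (J+(B+F))(31) = 58
Read each symbol's code off the tree from the root (left child = 0, right child = 1).

Codes:
  B: 110 (length 3)
  E: 0 (length 1)
  J: 10 (length 2)
  F: 111 (length 3)
Average code length: 109/58 = 1.8793 bits/symbol


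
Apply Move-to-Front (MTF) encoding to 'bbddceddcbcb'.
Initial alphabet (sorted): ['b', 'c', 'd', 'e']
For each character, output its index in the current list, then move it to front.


MTF encoding:
'b': index 0 in ['b', 'c', 'd', 'e'] -> ['b', 'c', 'd', 'e']
'b': index 0 in ['b', 'c', 'd', 'e'] -> ['b', 'c', 'd', 'e']
'd': index 2 in ['b', 'c', 'd', 'e'] -> ['d', 'b', 'c', 'e']
'd': index 0 in ['d', 'b', 'c', 'e'] -> ['d', 'b', 'c', 'e']
'c': index 2 in ['d', 'b', 'c', 'e'] -> ['c', 'd', 'b', 'e']
'e': index 3 in ['c', 'd', 'b', 'e'] -> ['e', 'c', 'd', 'b']
'd': index 2 in ['e', 'c', 'd', 'b'] -> ['d', 'e', 'c', 'b']
'd': index 0 in ['d', 'e', 'c', 'b'] -> ['d', 'e', 'c', 'b']
'c': index 2 in ['d', 'e', 'c', 'b'] -> ['c', 'd', 'e', 'b']
'b': index 3 in ['c', 'd', 'e', 'b'] -> ['b', 'c', 'd', 'e']
'c': index 1 in ['b', 'c', 'd', 'e'] -> ['c', 'b', 'd', 'e']
'b': index 1 in ['c', 'b', 'd', 'e'] -> ['b', 'c', 'd', 'e']


Output: [0, 0, 2, 0, 2, 3, 2, 0, 2, 3, 1, 1]


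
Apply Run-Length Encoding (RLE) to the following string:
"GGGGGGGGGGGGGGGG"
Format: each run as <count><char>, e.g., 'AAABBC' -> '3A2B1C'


Scanning runs left to right:
  i=0: run of 'G' x 16 -> '16G'

RLE = 16G


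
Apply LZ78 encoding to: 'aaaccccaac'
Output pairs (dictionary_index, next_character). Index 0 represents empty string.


LZ78 encoding steps:
Dictionary: {0: ''}
Step 1: w='' (idx 0), next='a' -> output (0, 'a'), add 'a' as idx 1
Step 2: w='a' (idx 1), next='a' -> output (1, 'a'), add 'aa' as idx 2
Step 3: w='' (idx 0), next='c' -> output (0, 'c'), add 'c' as idx 3
Step 4: w='c' (idx 3), next='c' -> output (3, 'c'), add 'cc' as idx 4
Step 5: w='c' (idx 3), next='a' -> output (3, 'a'), add 'ca' as idx 5
Step 6: w='a' (idx 1), next='c' -> output (1, 'c'), add 'ac' as idx 6


Encoded: [(0, 'a'), (1, 'a'), (0, 'c'), (3, 'c'), (3, 'a'), (1, 'c')]


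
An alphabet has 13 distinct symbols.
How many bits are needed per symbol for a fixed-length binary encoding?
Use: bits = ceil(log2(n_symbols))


log2(13) = 3.7004
Bracket: 2^3 = 8 < 13 <= 2^4 = 16
So ceil(log2(13)) = 4

bits = ceil(log2(13)) = ceil(3.7004) = 4 bits


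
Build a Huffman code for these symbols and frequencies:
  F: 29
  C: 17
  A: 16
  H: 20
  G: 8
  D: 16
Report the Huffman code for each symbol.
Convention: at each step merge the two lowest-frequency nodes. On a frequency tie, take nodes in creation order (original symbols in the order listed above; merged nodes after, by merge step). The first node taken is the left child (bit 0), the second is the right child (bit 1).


Huffman tree construction:
Step 1: Merge G(8) + A(16) = 24
Step 2: Merge D(16) + C(17) = 33
Step 3: Merge H(20) + (G+A)(24) = 44
Step 4: Merge F(29) + (D+C)(33) = 62
Step 5: Merge (H+(G+A))(44) + (F+(D+C))(62) = 106
Read each symbol's code off the tree from the root (left child = 0, right child = 1).

Codes:
  F: 10 (length 2)
  C: 111 (length 3)
  A: 011 (length 3)
  H: 00 (length 2)
  G: 010 (length 3)
  D: 110 (length 3)
Average code length: 269/106 = 2.5377 bits/symbol


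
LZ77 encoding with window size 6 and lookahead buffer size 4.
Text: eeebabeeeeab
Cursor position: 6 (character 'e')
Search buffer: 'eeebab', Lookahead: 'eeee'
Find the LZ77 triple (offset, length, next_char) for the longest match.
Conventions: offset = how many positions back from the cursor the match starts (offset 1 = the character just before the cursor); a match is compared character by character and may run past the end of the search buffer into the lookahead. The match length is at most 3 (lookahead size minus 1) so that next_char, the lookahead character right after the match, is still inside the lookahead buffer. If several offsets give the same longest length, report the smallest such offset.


Try each offset into the search buffer:
  offset=1 (pos 5, char 'b'): match length 0
  offset=2 (pos 4, char 'a'): match length 0
  offset=3 (pos 3, char 'b'): match length 0
  offset=4 (pos 2, char 'e'): match length 1
  offset=5 (pos 1, char 'e'): match length 2
  offset=6 (pos 0, char 'e'): match length 3
Longest match has length 3 at offset 6.
next_char = character at position 6 + 3 = 9 -> 'e'

Best match: offset=6, length=3 (matching 'eee' starting at position 0)
LZ77 triple: (6, 3, 'e')


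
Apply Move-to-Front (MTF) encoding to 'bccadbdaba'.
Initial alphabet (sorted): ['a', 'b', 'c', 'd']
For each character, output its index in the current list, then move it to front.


MTF encoding:
'b': index 1 in ['a', 'b', 'c', 'd'] -> ['b', 'a', 'c', 'd']
'c': index 2 in ['b', 'a', 'c', 'd'] -> ['c', 'b', 'a', 'd']
'c': index 0 in ['c', 'b', 'a', 'd'] -> ['c', 'b', 'a', 'd']
'a': index 2 in ['c', 'b', 'a', 'd'] -> ['a', 'c', 'b', 'd']
'd': index 3 in ['a', 'c', 'b', 'd'] -> ['d', 'a', 'c', 'b']
'b': index 3 in ['d', 'a', 'c', 'b'] -> ['b', 'd', 'a', 'c']
'd': index 1 in ['b', 'd', 'a', 'c'] -> ['d', 'b', 'a', 'c']
'a': index 2 in ['d', 'b', 'a', 'c'] -> ['a', 'd', 'b', 'c']
'b': index 2 in ['a', 'd', 'b', 'c'] -> ['b', 'a', 'd', 'c']
'a': index 1 in ['b', 'a', 'd', 'c'] -> ['a', 'b', 'd', 'c']


Output: [1, 2, 0, 2, 3, 3, 1, 2, 2, 1]


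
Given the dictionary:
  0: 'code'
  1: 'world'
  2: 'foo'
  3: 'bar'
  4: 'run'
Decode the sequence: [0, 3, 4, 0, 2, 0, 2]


Look up each index in the dictionary:
  0 -> 'code'
  3 -> 'bar'
  4 -> 'run'
  0 -> 'code'
  2 -> 'foo'
  0 -> 'code'
  2 -> 'foo'

Decoded: "code bar run code foo code foo"


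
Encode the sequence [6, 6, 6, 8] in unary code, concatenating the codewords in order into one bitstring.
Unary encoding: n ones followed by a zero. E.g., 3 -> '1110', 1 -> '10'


Encode each number as n ones followed by a terminating 0:
  6 -> 1111110 (7 bits)
  6 -> 1111110 (7 bits)
  6 -> 1111110 (7 bits)
  8 -> 111111110 (9 bits)
Total length = 7 + 7 + 7 + 9 = 30 bits.

Unary([6, 6, 6, 8]) = 111111011111101111110111111110 (30 bits)


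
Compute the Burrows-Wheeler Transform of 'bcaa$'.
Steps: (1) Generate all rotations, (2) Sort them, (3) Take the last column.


Rotations (sorted):
  0: $bcaa -> last char: a
  1: a$bca -> last char: a
  2: aa$bc -> last char: c
  3: bcaa$ -> last char: $
  4: caa$b -> last char: b


BWT = aac$b


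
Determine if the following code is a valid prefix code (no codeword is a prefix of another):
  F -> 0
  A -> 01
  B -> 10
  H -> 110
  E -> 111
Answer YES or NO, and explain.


Checking each pair (does one codeword prefix another?):
  F='0' vs A='01': prefix -- VIOLATION

NO -- this is NOT a valid prefix code. F (0) is a prefix of A (01).


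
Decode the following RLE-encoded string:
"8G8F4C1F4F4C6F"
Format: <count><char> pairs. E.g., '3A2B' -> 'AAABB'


Expanding each <count><char> pair:
  8G -> 'GGGGGGGG'
  8F -> 'FFFFFFFF'
  4C -> 'CCCC'
  1F -> 'F'
  4F -> 'FFFF'
  4C -> 'CCCC'
  6F -> 'FFFFFF'

Decoded = GGGGGGGGFFFFFFFFCCCCFFFFFCCCCFFFFFF


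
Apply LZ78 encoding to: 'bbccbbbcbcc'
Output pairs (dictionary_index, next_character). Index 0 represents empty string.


LZ78 encoding steps:
Dictionary: {0: ''}
Step 1: w='' (idx 0), next='b' -> output (0, 'b'), add 'b' as idx 1
Step 2: w='b' (idx 1), next='c' -> output (1, 'c'), add 'bc' as idx 2
Step 3: w='' (idx 0), next='c' -> output (0, 'c'), add 'c' as idx 3
Step 4: w='b' (idx 1), next='b' -> output (1, 'b'), add 'bb' as idx 4
Step 5: w='bc' (idx 2), next='b' -> output (2, 'b'), add 'bcb' as idx 5
Step 6: w='c' (idx 3), next='c' -> output (3, 'c'), add 'cc' as idx 6


Encoded: [(0, 'b'), (1, 'c'), (0, 'c'), (1, 'b'), (2, 'b'), (3, 'c')]


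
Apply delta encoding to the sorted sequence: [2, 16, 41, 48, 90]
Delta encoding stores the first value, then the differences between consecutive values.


First value: 2
Deltas:
  16 - 2 = 14
  41 - 16 = 25
  48 - 41 = 7
  90 - 48 = 42


Delta encoded: [2, 14, 25, 7, 42]


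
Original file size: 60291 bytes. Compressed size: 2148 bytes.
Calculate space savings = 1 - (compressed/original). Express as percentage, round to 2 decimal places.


ratio = compressed/original = 2148/60291 = 0.035627
savings = 1 - ratio = 1 - 0.035627 = 0.964373
as a percentage: 0.964373 * 100 = 96.44%

Space savings = 1 - 2148/60291 = 96.44%


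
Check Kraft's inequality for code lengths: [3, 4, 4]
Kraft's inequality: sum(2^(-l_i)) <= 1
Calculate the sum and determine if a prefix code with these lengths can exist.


Sum = 2^(-3) + 2^(-4) + 2^(-4)
    = 0.125 + 0.0625 + 0.0625
    = 4/16 = 0.25
Since 0.25 <= 1, Kraft's inequality IS satisfied.
A prefix code with these lengths CAN exist.

Kraft sum = 0.25. Satisfied.


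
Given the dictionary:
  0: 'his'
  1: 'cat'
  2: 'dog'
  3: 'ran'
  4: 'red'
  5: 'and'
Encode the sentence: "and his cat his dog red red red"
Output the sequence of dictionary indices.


Look up each word in the dictionary:
  'and' -> 5
  'his' -> 0
  'cat' -> 1
  'his' -> 0
  'dog' -> 2
  'red' -> 4
  'red' -> 4
  'red' -> 4

Encoded: [5, 0, 1, 0, 2, 4, 4, 4]


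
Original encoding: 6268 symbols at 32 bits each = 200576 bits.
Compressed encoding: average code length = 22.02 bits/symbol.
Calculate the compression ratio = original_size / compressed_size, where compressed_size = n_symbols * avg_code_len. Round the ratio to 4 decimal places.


original_size = n_symbols * orig_bits = 6268 * 32 = 200576 bits
compressed_size = n_symbols * avg_code_len = 6268 * 22.02 = 138021.36 bits
ratio = original_size / compressed_size = 200576 / 138021.36 = 1.4532

Compression ratio = 1.4532


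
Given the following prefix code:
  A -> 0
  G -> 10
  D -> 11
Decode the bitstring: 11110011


Decoding step by step:
Bits 11 -> D
Bits 11 -> D
Bits 0 -> A
Bits 0 -> A
Bits 11 -> D


Decoded message: DDAAD


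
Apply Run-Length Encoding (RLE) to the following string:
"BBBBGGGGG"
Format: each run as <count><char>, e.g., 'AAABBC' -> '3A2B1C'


Scanning runs left to right:
  i=0: run of 'B' x 4 -> '4B'
  i=4: run of 'G' x 5 -> '5G'

RLE = 4B5G


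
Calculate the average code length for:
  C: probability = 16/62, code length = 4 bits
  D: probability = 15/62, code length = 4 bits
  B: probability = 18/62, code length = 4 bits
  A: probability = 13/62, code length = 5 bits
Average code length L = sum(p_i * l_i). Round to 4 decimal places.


Weighted contributions p_i * l_i:
  C: (16/62) * 4 = 64/62
  D: (15/62) * 4 = 60/62
  B: (18/62) * 4 = 72/62
  A: (13/62) * 5 = 65/62
Sum = (64 + 60 + 72 + 65)/62 = 261/62

L = 261/62 = 4.2097 bits/symbol


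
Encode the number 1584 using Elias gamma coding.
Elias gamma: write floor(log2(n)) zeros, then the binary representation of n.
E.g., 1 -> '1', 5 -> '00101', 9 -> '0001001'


num_bits = floor(log2(1584)) + 1 = 11
leading_zeros = num_bits - 1 = 10
binary(1584) = 11000110000

Elias gamma(1584) = '0000000000' + '11000110000' = 000000000011000110000 (21 bits)


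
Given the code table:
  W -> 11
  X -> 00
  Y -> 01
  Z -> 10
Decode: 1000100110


Decoding:
10 -> Z
00 -> X
10 -> Z
01 -> Y
10 -> Z


Result: ZXZYZ


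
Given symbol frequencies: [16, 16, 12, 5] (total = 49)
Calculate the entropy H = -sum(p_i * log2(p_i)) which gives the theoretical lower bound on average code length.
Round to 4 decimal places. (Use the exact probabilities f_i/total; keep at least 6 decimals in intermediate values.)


Per-symbol terms -p_i * log2(p_i) with p_i = f_i/49:
  p = 16/49 = 0.326531: log2(p) = -1.614710, -p*log2(p) = 0.527252
  p = 16/49 = 0.326531: log2(p) = -1.614710, -p*log2(p) = 0.527252
  p = 12/49 = 0.244898: log2(p) = -2.029747, -p*log2(p) = 0.497081
  p = 5/49 = 0.102041: log2(p) = -3.292782, -p*log2(p) = 0.335998
H = 0.527252 + 0.527252 + 0.497081 + 0.335998 = 1.887583

H = 1.8876 bits/symbol


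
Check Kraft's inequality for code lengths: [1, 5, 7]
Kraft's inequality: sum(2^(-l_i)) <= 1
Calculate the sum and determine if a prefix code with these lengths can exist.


Sum = 2^(-1) + 2^(-5) + 2^(-7)
    = 0.5 + 0.03125 + 0.0078125
    = 69/128 = 0.5390625
Since 0.5390625 <= 1, Kraft's inequality IS satisfied.
A prefix code with these lengths CAN exist.

Kraft sum = 0.5390625. Satisfied.


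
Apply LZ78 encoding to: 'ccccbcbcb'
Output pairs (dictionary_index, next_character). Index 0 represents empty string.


LZ78 encoding steps:
Dictionary: {0: ''}
Step 1: w='' (idx 0), next='c' -> output (0, 'c'), add 'c' as idx 1
Step 2: w='c' (idx 1), next='c' -> output (1, 'c'), add 'cc' as idx 2
Step 3: w='c' (idx 1), next='b' -> output (1, 'b'), add 'cb' as idx 3
Step 4: w='cb' (idx 3), next='c' -> output (3, 'c'), add 'cbc' as idx 4
Step 5: w='' (idx 0), next='b' -> output (0, 'b'), add 'b' as idx 5


Encoded: [(0, 'c'), (1, 'c'), (1, 'b'), (3, 'c'), (0, 'b')]


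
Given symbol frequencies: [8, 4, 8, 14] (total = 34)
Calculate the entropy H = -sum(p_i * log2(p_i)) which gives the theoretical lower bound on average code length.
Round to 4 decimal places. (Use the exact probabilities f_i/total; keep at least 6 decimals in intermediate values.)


Per-symbol terms -p_i * log2(p_i) with p_i = f_i/34:
  p = 8/34 = 0.235294: log2(p) = -2.087463, -p*log2(p) = 0.491168
  p = 4/34 = 0.117647: log2(p) = -3.087463, -p*log2(p) = 0.363231
  p = 8/34 = 0.235294: log2(p) = -2.087463, -p*log2(p) = 0.491168
  p = 14/34 = 0.411765: log2(p) = -1.280108, -p*log2(p) = 0.527103
H = 0.491168 + 0.363231 + 0.491168 + 0.527103 = 1.872670

H = 1.8727 bits/symbol


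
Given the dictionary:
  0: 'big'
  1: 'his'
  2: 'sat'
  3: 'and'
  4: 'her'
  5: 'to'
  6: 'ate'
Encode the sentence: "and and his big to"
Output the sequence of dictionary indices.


Look up each word in the dictionary:
  'and' -> 3
  'and' -> 3
  'his' -> 1
  'big' -> 0
  'to' -> 5

Encoded: [3, 3, 1, 0, 5]


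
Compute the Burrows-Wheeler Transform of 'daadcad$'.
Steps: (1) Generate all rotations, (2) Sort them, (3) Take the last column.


Rotations (sorted):
  0: $daadcad -> last char: d
  1: aadcad$d -> last char: d
  2: ad$daadc -> last char: c
  3: adcad$da -> last char: a
  4: cad$daad -> last char: d
  5: d$daadca -> last char: a
  6: daadcad$ -> last char: $
  7: dcad$daa -> last char: a


BWT = ddcada$a


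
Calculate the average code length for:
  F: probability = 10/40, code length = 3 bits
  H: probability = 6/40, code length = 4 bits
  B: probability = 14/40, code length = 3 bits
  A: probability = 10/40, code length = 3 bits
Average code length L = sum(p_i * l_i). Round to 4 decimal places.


Weighted contributions p_i * l_i:
  F: (10/40) * 3 = 30/40
  H: (6/40) * 4 = 24/40
  B: (14/40) * 3 = 42/40
  A: (10/40) * 3 = 30/40
Sum = (30 + 24 + 42 + 30)/40 = 126/40

L = 126/40 = 3.1500 bits/symbol


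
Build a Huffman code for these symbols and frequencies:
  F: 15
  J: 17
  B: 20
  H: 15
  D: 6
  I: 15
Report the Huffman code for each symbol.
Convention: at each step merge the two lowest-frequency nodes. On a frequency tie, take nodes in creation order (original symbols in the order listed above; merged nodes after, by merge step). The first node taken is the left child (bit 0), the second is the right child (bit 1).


Huffman tree construction:
Step 1: Merge D(6) + F(15) = 21
Step 2: Merge H(15) + I(15) = 30
Step 3: Merge J(17) + B(20) = 37
Step 4: Merge (D+F)(21) + (H+I)(30) = 51
Step 5: Merge (J+B)(37) + ((D+F)+(H+I))(51) = 88
Read each symbol's code off the tree from the root (left child = 0, right child = 1).

Codes:
  F: 101 (length 3)
  J: 00 (length 2)
  B: 01 (length 2)
  H: 110 (length 3)
  D: 100 (length 3)
  I: 111 (length 3)
Average code length: 227/88 = 2.5795 bits/symbol


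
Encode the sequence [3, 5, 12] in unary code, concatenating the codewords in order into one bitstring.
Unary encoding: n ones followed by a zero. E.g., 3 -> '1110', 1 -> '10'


Encode each number as n ones followed by a terminating 0:
  3 -> 1110 (4 bits)
  5 -> 111110 (6 bits)
  12 -> 1111111111110 (13 bits)
Total length = 4 + 6 + 13 = 23 bits.

Unary([3, 5, 12]) = 11101111101111111111110 (23 bits)


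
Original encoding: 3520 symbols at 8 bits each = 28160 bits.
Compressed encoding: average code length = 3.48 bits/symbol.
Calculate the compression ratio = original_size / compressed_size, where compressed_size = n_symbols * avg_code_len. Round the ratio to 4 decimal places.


original_size = n_symbols * orig_bits = 3520 * 8 = 28160 bits
compressed_size = n_symbols * avg_code_len = 3520 * 3.48 = 12249.6 bits
ratio = original_size / compressed_size = 28160 / 12249.6 = 2.2989

Compression ratio = 2.2989


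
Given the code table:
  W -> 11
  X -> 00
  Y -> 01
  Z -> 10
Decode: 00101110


Decoding:
00 -> X
10 -> Z
11 -> W
10 -> Z


Result: XZWZ


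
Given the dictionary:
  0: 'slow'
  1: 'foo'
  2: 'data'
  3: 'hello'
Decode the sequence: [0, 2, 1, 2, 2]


Look up each index in the dictionary:
  0 -> 'slow'
  2 -> 'data'
  1 -> 'foo'
  2 -> 'data'
  2 -> 'data'

Decoded: "slow data foo data data"


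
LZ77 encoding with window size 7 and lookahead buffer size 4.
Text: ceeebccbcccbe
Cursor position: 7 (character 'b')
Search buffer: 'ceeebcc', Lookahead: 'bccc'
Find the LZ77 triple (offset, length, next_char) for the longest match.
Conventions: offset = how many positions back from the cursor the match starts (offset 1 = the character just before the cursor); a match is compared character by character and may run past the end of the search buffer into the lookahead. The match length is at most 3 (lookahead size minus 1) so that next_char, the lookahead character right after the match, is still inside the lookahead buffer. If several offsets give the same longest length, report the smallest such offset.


Try each offset into the search buffer:
  offset=1 (pos 6, char 'c'): match length 0
  offset=2 (pos 5, char 'c'): match length 0
  offset=3 (pos 4, char 'b'): match length 3
  offset=4 (pos 3, char 'e'): match length 0
  offset=5 (pos 2, char 'e'): match length 0
  offset=6 (pos 1, char 'e'): match length 0
  offset=7 (pos 0, char 'c'): match length 0
Longest match has length 3 at offset 3.
next_char = character at position 7 + 3 = 10 -> 'c'

Best match: offset=3, length=3 (matching 'bcc' starting at position 4)
LZ77 triple: (3, 3, 'c')


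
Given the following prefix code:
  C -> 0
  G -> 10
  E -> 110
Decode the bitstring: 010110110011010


Decoding step by step:
Bits 0 -> C
Bits 10 -> G
Bits 110 -> E
Bits 110 -> E
Bits 0 -> C
Bits 110 -> E
Bits 10 -> G


Decoded message: CGEECEG


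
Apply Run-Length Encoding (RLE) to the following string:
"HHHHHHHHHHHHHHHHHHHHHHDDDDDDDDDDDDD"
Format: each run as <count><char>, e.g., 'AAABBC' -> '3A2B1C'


Scanning runs left to right:
  i=0: run of 'H' x 22 -> '22H'
  i=22: run of 'D' x 13 -> '13D'

RLE = 22H13D


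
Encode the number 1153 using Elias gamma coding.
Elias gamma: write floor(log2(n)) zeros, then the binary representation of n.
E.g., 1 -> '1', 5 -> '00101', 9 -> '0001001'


num_bits = floor(log2(1153)) + 1 = 11
leading_zeros = num_bits - 1 = 10
binary(1153) = 10010000001

Elias gamma(1153) = '0000000000' + '10010000001' = 000000000010010000001 (21 bits)


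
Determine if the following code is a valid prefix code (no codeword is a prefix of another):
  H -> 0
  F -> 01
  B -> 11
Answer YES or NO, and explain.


Checking each pair (does one codeword prefix another?):
  H='0' vs F='01': prefix -- VIOLATION

NO -- this is NOT a valid prefix code. H (0) is a prefix of F (01).


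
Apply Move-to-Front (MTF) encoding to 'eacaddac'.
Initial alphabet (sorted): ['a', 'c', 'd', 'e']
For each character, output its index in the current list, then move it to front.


MTF encoding:
'e': index 3 in ['a', 'c', 'd', 'e'] -> ['e', 'a', 'c', 'd']
'a': index 1 in ['e', 'a', 'c', 'd'] -> ['a', 'e', 'c', 'd']
'c': index 2 in ['a', 'e', 'c', 'd'] -> ['c', 'a', 'e', 'd']
'a': index 1 in ['c', 'a', 'e', 'd'] -> ['a', 'c', 'e', 'd']
'd': index 3 in ['a', 'c', 'e', 'd'] -> ['d', 'a', 'c', 'e']
'd': index 0 in ['d', 'a', 'c', 'e'] -> ['d', 'a', 'c', 'e']
'a': index 1 in ['d', 'a', 'c', 'e'] -> ['a', 'd', 'c', 'e']
'c': index 2 in ['a', 'd', 'c', 'e'] -> ['c', 'a', 'd', 'e']


Output: [3, 1, 2, 1, 3, 0, 1, 2]


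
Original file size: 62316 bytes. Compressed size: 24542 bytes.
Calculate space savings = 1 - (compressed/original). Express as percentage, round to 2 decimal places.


ratio = compressed/original = 24542/62316 = 0.393831
savings = 1 - ratio = 1 - 0.393831 = 0.606169
as a percentage: 0.606169 * 100 = 60.62%

Space savings = 1 - 24542/62316 = 60.62%


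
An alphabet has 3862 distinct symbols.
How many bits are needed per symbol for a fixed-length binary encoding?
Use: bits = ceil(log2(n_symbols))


log2(3862) = 11.9151
Bracket: 2^11 = 2048 < 3862 <= 2^12 = 4096
So ceil(log2(3862)) = 12

bits = ceil(log2(3862)) = ceil(11.9151) = 12 bits


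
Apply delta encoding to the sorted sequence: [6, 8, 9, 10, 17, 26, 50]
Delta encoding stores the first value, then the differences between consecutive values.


First value: 6
Deltas:
  8 - 6 = 2
  9 - 8 = 1
  10 - 9 = 1
  17 - 10 = 7
  26 - 17 = 9
  50 - 26 = 24


Delta encoded: [6, 2, 1, 1, 7, 9, 24]


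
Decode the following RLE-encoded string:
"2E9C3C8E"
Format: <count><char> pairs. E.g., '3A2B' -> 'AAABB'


Expanding each <count><char> pair:
  2E -> 'EE'
  9C -> 'CCCCCCCCC'
  3C -> 'CCC'
  8E -> 'EEEEEEEE'

Decoded = EECCCCCCCCCCCCEEEEEEEE


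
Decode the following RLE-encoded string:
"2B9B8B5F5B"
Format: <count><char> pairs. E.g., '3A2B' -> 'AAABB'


Expanding each <count><char> pair:
  2B -> 'BB'
  9B -> 'BBBBBBBBB'
  8B -> 'BBBBBBBB'
  5F -> 'FFFFF'
  5B -> 'BBBBB'

Decoded = BBBBBBBBBBBBBBBBBBBFFFFFBBBBB


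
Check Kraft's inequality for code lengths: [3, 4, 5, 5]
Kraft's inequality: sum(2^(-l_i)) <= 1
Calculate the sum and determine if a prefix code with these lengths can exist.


Sum = 2^(-3) + 2^(-4) + 2^(-5) + 2^(-5)
    = 0.125 + 0.0625 + 0.03125 + 0.03125
    = 8/32 = 0.25
Since 0.25 <= 1, Kraft's inequality IS satisfied.
A prefix code with these lengths CAN exist.

Kraft sum = 0.25. Satisfied.


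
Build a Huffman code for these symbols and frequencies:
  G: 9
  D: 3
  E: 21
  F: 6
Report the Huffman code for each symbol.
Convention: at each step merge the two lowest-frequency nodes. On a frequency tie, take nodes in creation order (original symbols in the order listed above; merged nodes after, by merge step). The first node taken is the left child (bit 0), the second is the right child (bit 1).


Huffman tree construction:
Step 1: Merge D(3) + F(6) = 9
Step 2: Merge G(9) + (D+F)(9) = 18
Step 3: Merge (G+(D+F))(18) + E(21) = 39
Read each symbol's code off the tree from the root (left child = 0, right child = 1).

Codes:
  G: 00 (length 2)
  D: 010 (length 3)
  E: 1 (length 1)
  F: 011 (length 3)
Average code length: 66/39 = 1.6923 bits/symbol


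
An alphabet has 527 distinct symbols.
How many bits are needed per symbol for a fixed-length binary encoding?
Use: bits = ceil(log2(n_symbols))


log2(527) = 9.0417
Bracket: 2^9 = 512 < 527 <= 2^10 = 1024
So ceil(log2(527)) = 10

bits = ceil(log2(527)) = ceil(9.0417) = 10 bits


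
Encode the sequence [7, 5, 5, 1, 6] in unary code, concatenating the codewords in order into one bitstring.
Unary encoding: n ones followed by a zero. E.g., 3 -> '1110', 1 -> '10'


Encode each number as n ones followed by a terminating 0:
  7 -> 11111110 (8 bits)
  5 -> 111110 (6 bits)
  5 -> 111110 (6 bits)
  1 -> 10 (2 bits)
  6 -> 1111110 (7 bits)
Total length = 8 + 6 + 6 + 2 + 7 = 29 bits.

Unary([7, 5, 5, 1, 6]) = 11111110111110111110101111110 (29 bits)


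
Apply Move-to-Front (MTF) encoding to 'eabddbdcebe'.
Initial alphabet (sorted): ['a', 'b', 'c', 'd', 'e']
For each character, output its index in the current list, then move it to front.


MTF encoding:
'e': index 4 in ['a', 'b', 'c', 'd', 'e'] -> ['e', 'a', 'b', 'c', 'd']
'a': index 1 in ['e', 'a', 'b', 'c', 'd'] -> ['a', 'e', 'b', 'c', 'd']
'b': index 2 in ['a', 'e', 'b', 'c', 'd'] -> ['b', 'a', 'e', 'c', 'd']
'd': index 4 in ['b', 'a', 'e', 'c', 'd'] -> ['d', 'b', 'a', 'e', 'c']
'd': index 0 in ['d', 'b', 'a', 'e', 'c'] -> ['d', 'b', 'a', 'e', 'c']
'b': index 1 in ['d', 'b', 'a', 'e', 'c'] -> ['b', 'd', 'a', 'e', 'c']
'd': index 1 in ['b', 'd', 'a', 'e', 'c'] -> ['d', 'b', 'a', 'e', 'c']
'c': index 4 in ['d', 'b', 'a', 'e', 'c'] -> ['c', 'd', 'b', 'a', 'e']
'e': index 4 in ['c', 'd', 'b', 'a', 'e'] -> ['e', 'c', 'd', 'b', 'a']
'b': index 3 in ['e', 'c', 'd', 'b', 'a'] -> ['b', 'e', 'c', 'd', 'a']
'e': index 1 in ['b', 'e', 'c', 'd', 'a'] -> ['e', 'b', 'c', 'd', 'a']


Output: [4, 1, 2, 4, 0, 1, 1, 4, 4, 3, 1]


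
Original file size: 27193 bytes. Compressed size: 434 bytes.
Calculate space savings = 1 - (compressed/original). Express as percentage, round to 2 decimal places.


ratio = compressed/original = 434/27193 = 0.01596
savings = 1 - ratio = 1 - 0.01596 = 0.98404
as a percentage: 0.98404 * 100 = 98.4%

Space savings = 1 - 434/27193 = 98.4%


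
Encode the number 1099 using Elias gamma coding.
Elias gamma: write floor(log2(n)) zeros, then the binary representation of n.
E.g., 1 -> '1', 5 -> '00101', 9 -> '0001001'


num_bits = floor(log2(1099)) + 1 = 11
leading_zeros = num_bits - 1 = 10
binary(1099) = 10001001011

Elias gamma(1099) = '0000000000' + '10001001011' = 000000000010001001011 (21 bits)


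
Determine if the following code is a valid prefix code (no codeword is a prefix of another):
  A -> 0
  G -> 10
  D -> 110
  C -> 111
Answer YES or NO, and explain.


Checking each pair (does one codeword prefix another?):
  A='0' vs G='10': no prefix
  A='0' vs D='110': no prefix
  A='0' vs C='111': no prefix
  G='10' vs A='0': no prefix
  G='10' vs D='110': no prefix
  G='10' vs C='111': no prefix
  D='110' vs A='0': no prefix
  D='110' vs G='10': no prefix
  D='110' vs C='111': no prefix
  C='111' vs A='0': no prefix
  C='111' vs G='10': no prefix
  C='111' vs D='110': no prefix
No violation found over all pairs.

YES -- this is a valid prefix code. No codeword is a prefix of any other codeword.


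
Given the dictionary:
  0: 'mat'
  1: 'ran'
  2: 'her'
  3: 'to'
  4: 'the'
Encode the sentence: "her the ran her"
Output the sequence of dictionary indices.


Look up each word in the dictionary:
  'her' -> 2
  'the' -> 4
  'ran' -> 1
  'her' -> 2

Encoded: [2, 4, 1, 2]


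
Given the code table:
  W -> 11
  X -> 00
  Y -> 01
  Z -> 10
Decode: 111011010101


Decoding:
11 -> W
10 -> Z
11 -> W
01 -> Y
01 -> Y
01 -> Y


Result: WZWYYY


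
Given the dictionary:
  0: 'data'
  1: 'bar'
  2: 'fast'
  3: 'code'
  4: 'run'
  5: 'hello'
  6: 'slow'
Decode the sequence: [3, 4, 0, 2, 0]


Look up each index in the dictionary:
  3 -> 'code'
  4 -> 'run'
  0 -> 'data'
  2 -> 'fast'
  0 -> 'data'

Decoded: "code run data fast data"


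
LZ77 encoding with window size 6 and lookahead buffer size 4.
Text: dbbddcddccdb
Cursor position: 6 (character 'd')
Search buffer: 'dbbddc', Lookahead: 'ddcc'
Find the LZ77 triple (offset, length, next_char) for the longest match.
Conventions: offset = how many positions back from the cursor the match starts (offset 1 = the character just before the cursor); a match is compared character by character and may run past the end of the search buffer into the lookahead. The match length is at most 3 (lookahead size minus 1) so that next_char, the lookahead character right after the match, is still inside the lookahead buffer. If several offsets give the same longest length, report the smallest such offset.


Try each offset into the search buffer:
  offset=1 (pos 5, char 'c'): match length 0
  offset=2 (pos 4, char 'd'): match length 1
  offset=3 (pos 3, char 'd'): match length 3
  offset=4 (pos 2, char 'b'): match length 0
  offset=5 (pos 1, char 'b'): match length 0
  offset=6 (pos 0, char 'd'): match length 1
Longest match has length 3 at offset 3.
next_char = character at position 6 + 3 = 9 -> 'c'

Best match: offset=3, length=3 (matching 'ddc' starting at position 3)
LZ77 triple: (3, 3, 'c')


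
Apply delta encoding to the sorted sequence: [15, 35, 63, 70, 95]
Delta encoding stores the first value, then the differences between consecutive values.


First value: 15
Deltas:
  35 - 15 = 20
  63 - 35 = 28
  70 - 63 = 7
  95 - 70 = 25


Delta encoded: [15, 20, 28, 7, 25]


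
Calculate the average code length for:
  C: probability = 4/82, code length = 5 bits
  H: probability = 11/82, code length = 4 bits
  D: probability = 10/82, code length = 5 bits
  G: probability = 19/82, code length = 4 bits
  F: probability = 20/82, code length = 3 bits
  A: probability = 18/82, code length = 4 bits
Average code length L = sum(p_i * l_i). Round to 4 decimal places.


Weighted contributions p_i * l_i:
  C: (4/82) * 5 = 20/82
  H: (11/82) * 4 = 44/82
  D: (10/82) * 5 = 50/82
  G: (19/82) * 4 = 76/82
  F: (20/82) * 3 = 60/82
  A: (18/82) * 4 = 72/82
Sum = (20 + 44 + 50 + 76 + 60 + 72)/82 = 322/82

L = 322/82 = 3.9268 bits/symbol


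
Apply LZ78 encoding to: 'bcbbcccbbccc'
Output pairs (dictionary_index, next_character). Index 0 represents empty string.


LZ78 encoding steps:
Dictionary: {0: ''}
Step 1: w='' (idx 0), next='b' -> output (0, 'b'), add 'b' as idx 1
Step 2: w='' (idx 0), next='c' -> output (0, 'c'), add 'c' as idx 2
Step 3: w='b' (idx 1), next='b' -> output (1, 'b'), add 'bb' as idx 3
Step 4: w='c' (idx 2), next='c' -> output (2, 'c'), add 'cc' as idx 4
Step 5: w='c' (idx 2), next='b' -> output (2, 'b'), add 'cb' as idx 5
Step 6: w='b' (idx 1), next='c' -> output (1, 'c'), add 'bc' as idx 6
Step 7: w='cc' (idx 4), end of input -> output (4, '')


Encoded: [(0, 'b'), (0, 'c'), (1, 'b'), (2, 'c'), (2, 'b'), (1, 'c'), (4, '')]


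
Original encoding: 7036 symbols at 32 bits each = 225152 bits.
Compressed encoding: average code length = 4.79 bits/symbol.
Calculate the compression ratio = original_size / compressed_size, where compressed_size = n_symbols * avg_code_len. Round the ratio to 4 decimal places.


original_size = n_symbols * orig_bits = 7036 * 32 = 225152 bits
compressed_size = n_symbols * avg_code_len = 7036 * 4.79 = 33702.44 bits
ratio = original_size / compressed_size = 225152 / 33702.44 = 6.6806

Compression ratio = 6.6806


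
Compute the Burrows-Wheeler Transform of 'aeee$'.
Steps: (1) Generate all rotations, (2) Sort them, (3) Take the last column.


Rotations (sorted):
  0: $aeee -> last char: e
  1: aeee$ -> last char: $
  2: e$aee -> last char: e
  3: ee$ae -> last char: e
  4: eee$a -> last char: a


BWT = e$eea


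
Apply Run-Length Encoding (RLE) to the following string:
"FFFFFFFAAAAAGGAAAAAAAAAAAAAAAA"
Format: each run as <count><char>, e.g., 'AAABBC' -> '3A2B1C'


Scanning runs left to right:
  i=0: run of 'F' x 7 -> '7F'
  i=7: run of 'A' x 5 -> '5A'
  i=12: run of 'G' x 2 -> '2G'
  i=14: run of 'A' x 16 -> '16A'

RLE = 7F5A2G16A


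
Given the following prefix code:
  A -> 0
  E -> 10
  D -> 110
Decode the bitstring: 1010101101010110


Decoding step by step:
Bits 10 -> E
Bits 10 -> E
Bits 10 -> E
Bits 110 -> D
Bits 10 -> E
Bits 10 -> E
Bits 110 -> D


Decoded message: EEEDEED


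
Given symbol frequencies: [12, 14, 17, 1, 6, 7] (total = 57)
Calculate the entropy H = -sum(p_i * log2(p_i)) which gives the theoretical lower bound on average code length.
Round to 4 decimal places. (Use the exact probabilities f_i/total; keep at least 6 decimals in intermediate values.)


Per-symbol terms -p_i * log2(p_i) with p_i = f_i/57:
  p = 12/57 = 0.210526: log2(p) = -2.247928, -p*log2(p) = 0.473248
  p = 14/57 = 0.245614: log2(p) = -2.025535, -p*log2(p) = 0.497500
  p = 17/57 = 0.298246: log2(p) = -1.745427, -p*log2(p) = 0.520566
  p = 1/57 = 0.017544: log2(p) = -5.832890, -p*log2(p) = 0.102331
  p = 6/57 = 0.105263: log2(p) = -3.247928, -p*log2(p) = 0.341887
  p = 7/57 = 0.122807: log2(p) = -3.025535, -p*log2(p) = 0.371557
H = 0.473248 + 0.497500 + 0.520566 + 0.102331 + 0.341887 + 0.371557 = 2.307089

H = 2.3071 bits/symbol


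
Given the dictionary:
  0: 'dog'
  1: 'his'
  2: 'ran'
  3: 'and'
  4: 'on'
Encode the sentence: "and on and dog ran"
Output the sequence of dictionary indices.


Look up each word in the dictionary:
  'and' -> 3
  'on' -> 4
  'and' -> 3
  'dog' -> 0
  'ran' -> 2

Encoded: [3, 4, 3, 0, 2]


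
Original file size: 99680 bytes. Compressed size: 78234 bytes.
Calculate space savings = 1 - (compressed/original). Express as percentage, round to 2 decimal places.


ratio = compressed/original = 78234/99680 = 0.784852
savings = 1 - ratio = 1 - 0.784852 = 0.215148
as a percentage: 0.215148 * 100 = 21.51%

Space savings = 1 - 78234/99680 = 21.51%


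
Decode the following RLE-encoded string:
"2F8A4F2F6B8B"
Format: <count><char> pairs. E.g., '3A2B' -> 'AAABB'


Expanding each <count><char> pair:
  2F -> 'FF'
  8A -> 'AAAAAAAA'
  4F -> 'FFFF'
  2F -> 'FF'
  6B -> 'BBBBBB'
  8B -> 'BBBBBBBB'

Decoded = FFAAAAAAAAFFFFFFBBBBBBBBBBBBBB
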